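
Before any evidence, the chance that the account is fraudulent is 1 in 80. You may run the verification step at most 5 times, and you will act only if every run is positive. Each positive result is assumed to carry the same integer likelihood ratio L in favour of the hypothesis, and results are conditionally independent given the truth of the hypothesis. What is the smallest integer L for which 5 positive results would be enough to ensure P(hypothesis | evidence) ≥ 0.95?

5

Prior odds = 0.0125/0.9875 = 1/79.
Target odds = 0.95/0.05 = 19.
Need L⁵ ≥ 19 ÷ (1/79) = 1501.
4⁵ = 1024 < 1501 ≤ 3125 = 5⁵, so L = 5.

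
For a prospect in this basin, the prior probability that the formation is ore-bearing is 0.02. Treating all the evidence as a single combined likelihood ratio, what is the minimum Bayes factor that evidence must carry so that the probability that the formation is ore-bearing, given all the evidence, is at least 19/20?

Prior odds = 0.02/0.98 = 1/49.
Target odds = 0.95/0.05 = 19.
Required Bayes factor = 19 ÷ (1/49) = 931.

931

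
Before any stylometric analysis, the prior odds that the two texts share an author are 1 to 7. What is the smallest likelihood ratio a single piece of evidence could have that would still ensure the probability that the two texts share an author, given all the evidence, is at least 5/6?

35

Prior odds = 1/7.
Target odds = (5/6)/(1/6) = 5.
Required Bayes factor = 5 ÷ (1/7) = 35.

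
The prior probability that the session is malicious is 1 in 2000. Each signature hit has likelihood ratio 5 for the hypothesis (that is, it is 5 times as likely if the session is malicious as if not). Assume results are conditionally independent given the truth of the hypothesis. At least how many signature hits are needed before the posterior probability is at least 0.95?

Prior odds: 0.0005 ÷ 0.9995 = 1/1999.
Likelihood ratio per signature hit = 5.
Target posterior odds = 0.95/0.05 = 19.
Need (1/1999) × 5ⁿ ≥ 19, i.e. 5ⁿ ≥ 37981.
5⁶ = 15625 falls short of 37981 but 5⁷ = 78125 reaches it, so n = 7.

7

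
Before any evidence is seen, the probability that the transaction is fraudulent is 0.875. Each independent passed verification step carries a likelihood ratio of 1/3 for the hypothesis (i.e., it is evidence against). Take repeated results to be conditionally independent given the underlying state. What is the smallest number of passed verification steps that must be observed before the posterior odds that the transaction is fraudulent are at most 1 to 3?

3

Prior odds = 0.875/0.125 = 7.
Likelihood ratio per passed verification step = 1/3.
Target odds = 1/3.
Need 7 × (1/3)ⁿ ≤ 1/3, i.e. (1/3)ⁿ ≤ 1/21.
(1/3)² = 1/9 is still above 1/21 but (1/3)³ = 1/27 is at or below it, so n = 3.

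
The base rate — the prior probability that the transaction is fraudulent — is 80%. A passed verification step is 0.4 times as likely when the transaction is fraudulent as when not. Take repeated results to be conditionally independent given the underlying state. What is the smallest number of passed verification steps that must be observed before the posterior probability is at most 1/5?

Prior odds = 0.8/0.2 = 4.
Likelihood ratio per passed verification step = 0.4.
Target posterior odds = 0.2/0.8 = 0.25.
Need 4 × 0.4ⁿ ≤ 0.25, i.e. 0.4ⁿ ≤ 0.0625.
0.4³ = 0.064 is still above 0.0625 but 0.4⁴ = 0.0256 is at or below it, so n = 4.

4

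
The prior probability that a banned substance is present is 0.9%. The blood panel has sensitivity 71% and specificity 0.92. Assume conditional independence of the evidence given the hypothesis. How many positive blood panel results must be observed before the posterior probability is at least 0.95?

4

Prior odds = 0.009/0.991 = 9/991.
False-positive rate = 1 − 0.92 = 0.08; likelihood ratio of a positive = 0.71/0.08 = 8.875.
Target posterior odds = 0.95/0.05 = 19.
Require 8.875ⁿ ≥ 19 ÷ (9/991) = 18829/9.
8.875³ = 357911/512 falls short of 18829/9 but 8.875⁴ = 25411681/4096 reaches it, so n = 4.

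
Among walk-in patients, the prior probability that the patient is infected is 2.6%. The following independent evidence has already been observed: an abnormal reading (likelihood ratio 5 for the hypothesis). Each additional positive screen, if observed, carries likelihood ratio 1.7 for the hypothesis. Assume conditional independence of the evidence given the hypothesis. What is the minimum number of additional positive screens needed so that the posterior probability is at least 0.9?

8

Prior odds = 0.026/0.974 = 13/487.
Bayes factor of the evidence already in hand = 5.
Odds after that evidence = (13/487) × 5 = 65/487.
Target odds = 0.9/0.1 = 9.
Need 1.7ⁿ ≥ 9 ÷ (65/487) = 4383/65.
1.7⁷ = 410338673/10000000 falls short of 4383/65 but 1.7⁸ ≈69.7576 reaches it, so n = 8.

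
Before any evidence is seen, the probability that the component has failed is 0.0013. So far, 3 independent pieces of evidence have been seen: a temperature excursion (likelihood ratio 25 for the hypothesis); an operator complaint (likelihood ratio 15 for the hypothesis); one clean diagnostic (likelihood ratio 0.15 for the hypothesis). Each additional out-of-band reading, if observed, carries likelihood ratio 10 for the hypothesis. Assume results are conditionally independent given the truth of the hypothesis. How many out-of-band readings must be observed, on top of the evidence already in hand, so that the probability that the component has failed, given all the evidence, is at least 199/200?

Prior odds = 0.0013/0.9987 = 13/9987.
Combined Bayes factor of the evidence already in hand = 25 × 15 × 0.15 = 56.25.
Odds after that evidence = (13/9987) × 56.25 = 975/13316.
Target odds = 0.995/0.005 = 199.
Need 10ⁿ ≥ 199 ÷ (975/13316) = 2649884/975.
10³ = 1000 falls short of 2649884/975 but 10⁴ = 10000 reaches it, so n = 4.

4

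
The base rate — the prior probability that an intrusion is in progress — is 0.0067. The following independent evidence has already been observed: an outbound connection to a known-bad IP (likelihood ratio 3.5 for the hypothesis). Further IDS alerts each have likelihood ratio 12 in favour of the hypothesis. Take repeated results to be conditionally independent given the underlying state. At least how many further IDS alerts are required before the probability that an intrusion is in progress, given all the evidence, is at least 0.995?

Prior odds = 0.0067/0.9933 = 67/9933.
Bayes factor of the evidence already in hand = 3.5.
Odds after that evidence = (67/9933) × 3.5 = 67/2838.
Target odds = 0.995/0.005 = 199.
Need 12ⁿ ≥ 199 ÷ (67/2838) = 564762/67.
12³ = 1728 falls short of 564762/67 but 12⁴ = 20736 reaches it, so n = 4.

4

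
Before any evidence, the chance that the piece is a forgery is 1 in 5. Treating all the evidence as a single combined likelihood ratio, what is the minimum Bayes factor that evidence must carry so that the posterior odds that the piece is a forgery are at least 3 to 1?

Prior odds = 0.2/0.8 = 0.25.
Target odds = 3.
Required Bayes factor = 3 ÷ 0.25 = 12.

12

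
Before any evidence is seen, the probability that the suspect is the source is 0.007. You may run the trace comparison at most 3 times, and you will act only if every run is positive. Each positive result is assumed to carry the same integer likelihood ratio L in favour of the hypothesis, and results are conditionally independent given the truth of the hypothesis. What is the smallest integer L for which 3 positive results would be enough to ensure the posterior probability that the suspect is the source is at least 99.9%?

53

Prior odds = 0.007/0.993 = 7/993.
Target odds = 0.999/0.001 = 999.
Need L³ ≥ 999 ÷ (7/993) = 992007/7.
52³ = 140608 < 992007/7 ≤ 148877 = 53³, so L = 53.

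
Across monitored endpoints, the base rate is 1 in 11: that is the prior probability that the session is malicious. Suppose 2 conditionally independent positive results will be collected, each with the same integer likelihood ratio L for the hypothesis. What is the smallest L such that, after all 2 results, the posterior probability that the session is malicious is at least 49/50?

23

Prior odds = (1/11)/(10/11) = 0.1.
Target odds = 0.98/0.02 = 49.
Need L² ≥ 49 ÷ 0.1 = 490.
22² = 484 < 490 ≤ 529 = 23², so L = 23.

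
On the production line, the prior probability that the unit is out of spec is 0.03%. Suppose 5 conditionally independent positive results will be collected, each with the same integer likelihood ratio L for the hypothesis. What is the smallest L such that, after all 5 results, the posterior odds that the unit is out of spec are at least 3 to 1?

Prior odds = 0.0003/0.9997 = 3/9997.
Target odds = 3.
Need L⁵ ≥ 3 ÷ (3/9997) = 9997.
6⁵ = 7776 < 9997 ≤ 16807 = 7⁵, so L = 7.

7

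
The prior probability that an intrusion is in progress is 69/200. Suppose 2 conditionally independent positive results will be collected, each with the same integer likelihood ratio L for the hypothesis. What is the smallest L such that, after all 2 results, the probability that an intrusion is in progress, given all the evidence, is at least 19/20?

Prior odds = 0.345/0.655 = 69/131.
Target odds = 0.95/0.05 = 19.
Need L² ≥ 19 ÷ (69/131) = 2489/69.
6² = 36 < 2489/69 ≤ 49 = 7², so L = 7.

7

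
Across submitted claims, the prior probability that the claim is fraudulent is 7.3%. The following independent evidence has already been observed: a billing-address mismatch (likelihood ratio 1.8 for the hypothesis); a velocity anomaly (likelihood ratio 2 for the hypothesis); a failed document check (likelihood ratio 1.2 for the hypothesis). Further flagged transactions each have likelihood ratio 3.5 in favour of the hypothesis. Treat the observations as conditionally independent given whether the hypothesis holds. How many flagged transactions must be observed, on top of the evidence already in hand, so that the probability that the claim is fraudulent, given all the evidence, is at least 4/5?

Prior odds = 0.073/0.927 = 73/927.
Combined Bayes factor of the evidence already in hand = 1.8 × 2 × 1.2 = 4.32.
Odds after that evidence = (73/927) × 4.32 = 876/2575.
Target odds = 0.8/0.2 = 4.
Need 3.5ⁿ ≥ 4 ÷ (876/2575) = 2575/219.
3.5¹ = 3.5 falls short of 2575/219 but 3.5² = 12.25 reaches it, so n = 2.

2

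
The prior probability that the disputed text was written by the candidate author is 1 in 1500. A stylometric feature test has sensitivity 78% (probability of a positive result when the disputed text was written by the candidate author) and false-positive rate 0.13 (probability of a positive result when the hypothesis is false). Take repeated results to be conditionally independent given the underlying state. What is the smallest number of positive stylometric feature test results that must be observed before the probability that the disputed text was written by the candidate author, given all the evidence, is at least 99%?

Prior odds = (1/1500)/(1499/1500) = 1/1499.
Likelihood ratio of a positive result = 0.78/0.13 = 6.
Target odds: 0.99 ÷ 0.01 = 99.
Need (1/1499) × 6ⁿ ≥ 99, i.e. 6ⁿ ≥ 148401.
6⁶ = 46656 falls short of 148401 but 6⁷ = 279936 reaches it, so n = 7.

7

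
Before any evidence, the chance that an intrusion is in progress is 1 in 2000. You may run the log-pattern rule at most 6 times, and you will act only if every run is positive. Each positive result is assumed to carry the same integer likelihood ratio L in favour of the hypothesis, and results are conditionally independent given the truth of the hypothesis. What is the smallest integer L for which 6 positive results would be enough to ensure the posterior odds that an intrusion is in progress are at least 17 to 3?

5

Prior odds = 0.0005/0.9995 = 1/1999.
Target odds = 17/3.
Need L⁶ ≥ 17/3 ÷ (1/1999) = 33983/3.
4⁶ = 4096 < 33983/3 ≤ 15625 = 5⁶, so L = 5.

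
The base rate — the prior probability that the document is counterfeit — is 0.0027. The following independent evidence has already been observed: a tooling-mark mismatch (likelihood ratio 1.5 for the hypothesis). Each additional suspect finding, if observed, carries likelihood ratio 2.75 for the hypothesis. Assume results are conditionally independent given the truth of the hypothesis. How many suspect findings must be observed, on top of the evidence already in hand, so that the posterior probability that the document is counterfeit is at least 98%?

10

Prior odds = 0.0027/0.9973 = 27/9973.
Bayes factor of the evidence already in hand = 1.5.
Odds after that evidence = (27/9973) × 1.5 = 81/19946.
Target odds = 0.98/0.02 = 49.
Need 2.75ⁿ ≥ 49 ÷ (81/19946) = 977354/81.
2.75⁹ ≈8994.86 falls short of 977354/81 but 2.75¹⁰ ≈24735.9 reaches it, so n = 10.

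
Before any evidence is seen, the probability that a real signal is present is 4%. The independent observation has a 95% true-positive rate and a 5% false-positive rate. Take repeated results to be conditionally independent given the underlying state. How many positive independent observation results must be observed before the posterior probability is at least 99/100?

3

Prior odds = 0.04/0.96 = 1/24.
Likelihood ratio of a positive result = 0.95/0.05 = 19.
Target posterior odds = 0.99/0.01 = 99.
Need (1/24) × 19ⁿ ≥ 99, i.e. 19ⁿ ≥ 2376.
19² = 361 falls short of 2376 but 19³ = 6859 reaches it, so n = 3.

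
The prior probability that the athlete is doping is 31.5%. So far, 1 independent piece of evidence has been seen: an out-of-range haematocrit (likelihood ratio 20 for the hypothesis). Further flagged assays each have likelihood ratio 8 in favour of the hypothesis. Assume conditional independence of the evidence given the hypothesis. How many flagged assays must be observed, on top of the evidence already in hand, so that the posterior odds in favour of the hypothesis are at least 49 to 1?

Prior odds = 0.315/0.685 = 63/137.
Bayes factor of the evidence already in hand = 20.
Odds after that evidence = (63/137) × 20 = 1260/137.
Target odds = 49.
Need 8ⁿ ≥ 49 ÷ (1260/137) = 959/180.
8¹ = 8, which meets the required 959/180; so n = 1.

1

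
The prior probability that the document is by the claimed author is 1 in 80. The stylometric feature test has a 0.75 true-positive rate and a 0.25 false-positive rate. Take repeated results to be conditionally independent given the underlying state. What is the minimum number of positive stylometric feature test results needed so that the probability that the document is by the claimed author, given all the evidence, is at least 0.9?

6

Prior odds = 0.0125/0.9875 = 1/79.
Likelihood ratio of a positive result = 0.75/0.25 = 3.
Target odds: 0.9 ÷ 0.1 = 9.
Require 3ⁿ ≥ 9 ÷ (1/79) = 711.
3⁵ = 243 falls short of 711 but 3⁶ = 729 reaches it, so n = 6.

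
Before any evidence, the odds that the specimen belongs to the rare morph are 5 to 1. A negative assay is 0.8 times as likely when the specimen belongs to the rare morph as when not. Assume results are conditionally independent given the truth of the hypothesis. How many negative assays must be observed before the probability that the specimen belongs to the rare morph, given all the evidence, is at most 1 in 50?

Prior odds = 5.
Likelihood ratio per negative assay = 0.8.
Target odds: 0.02 ÷ 0.98 = 1/49.
Need 5 × 0.8ⁿ ≤ 1/49, i.e. 0.8ⁿ ≤ 1/245.
0.8²⁴ ≈0.00472237 is still above 1/245 but 0.8²⁵ ≈0.00377789 is at or below it, so n = 25.

25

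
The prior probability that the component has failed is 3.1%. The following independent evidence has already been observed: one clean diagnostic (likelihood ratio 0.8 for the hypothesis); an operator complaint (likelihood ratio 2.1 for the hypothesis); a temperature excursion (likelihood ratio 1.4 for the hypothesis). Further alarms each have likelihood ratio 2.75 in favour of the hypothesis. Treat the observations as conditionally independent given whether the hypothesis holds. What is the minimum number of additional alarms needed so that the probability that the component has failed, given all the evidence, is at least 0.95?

Prior odds = 0.031/0.969 = 31/969.
Combined Bayes factor of the evidence already in hand = 0.8 × 2.1 × 1.4 = 2.352.
Odds after that evidence = (31/969) × 2.352 = 3038/40375.
Target odds = 0.95/0.05 = 19.
Need 2.75ⁿ ≥ 19 ÷ (3038/40375) = 767125/3038.
2.75⁵ = 161051/1024 falls short of 767125/3038 but 2.75⁶ = 1771561/4096 reaches it, so n = 6.

6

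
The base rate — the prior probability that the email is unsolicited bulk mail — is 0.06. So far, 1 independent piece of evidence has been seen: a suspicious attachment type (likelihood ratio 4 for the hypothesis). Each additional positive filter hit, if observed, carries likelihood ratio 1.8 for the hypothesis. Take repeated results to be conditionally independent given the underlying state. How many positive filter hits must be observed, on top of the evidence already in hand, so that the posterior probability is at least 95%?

Prior odds = 0.06/0.94 = 3/47.
Bayes factor of the evidence already in hand = 4.
Odds after that evidence = (3/47) × 4 = 12/47.
Target odds = 0.95/0.05 = 19.
Need 1.8ⁿ ≥ 19 ÷ (12/47) = 893/12.
1.8⁷ = 4782969/78125 falls short of 893/12 but 1.8⁸ = 43046721/390625 reaches it, so n = 8.

8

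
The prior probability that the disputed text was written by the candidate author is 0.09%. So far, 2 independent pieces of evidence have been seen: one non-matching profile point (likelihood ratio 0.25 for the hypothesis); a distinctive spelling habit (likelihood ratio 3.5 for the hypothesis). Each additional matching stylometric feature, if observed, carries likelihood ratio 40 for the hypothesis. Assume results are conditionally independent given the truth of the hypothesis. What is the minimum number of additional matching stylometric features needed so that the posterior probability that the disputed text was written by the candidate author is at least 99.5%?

Prior odds = 0.0009/0.9991 = 9/9991.
Combined Bayes factor of the evidence already in hand = 0.25 × 3.5 = 0.875.
Odds after that evidence = (9/9991) × 0.875 = 63/79928.
Target odds = 0.995/0.005 = 199.
Need 40ⁿ ≥ 199 ÷ (63/79928) = 15905672/63.
40³ = 64000 falls short of 15905672/63 but 40⁴ = 2560000 reaches it, so n = 4.

4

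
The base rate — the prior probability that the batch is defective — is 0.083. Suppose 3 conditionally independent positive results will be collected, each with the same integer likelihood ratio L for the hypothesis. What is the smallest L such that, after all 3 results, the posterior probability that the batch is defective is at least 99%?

11

Prior odds = 0.083/0.917 = 83/917.
Target odds = 0.99/0.01 = 99.
Need L³ ≥ 99 ÷ (83/917) = 90783/83.
10³ = 1000 < 90783/83 ≤ 1331 = 11³, so L = 11.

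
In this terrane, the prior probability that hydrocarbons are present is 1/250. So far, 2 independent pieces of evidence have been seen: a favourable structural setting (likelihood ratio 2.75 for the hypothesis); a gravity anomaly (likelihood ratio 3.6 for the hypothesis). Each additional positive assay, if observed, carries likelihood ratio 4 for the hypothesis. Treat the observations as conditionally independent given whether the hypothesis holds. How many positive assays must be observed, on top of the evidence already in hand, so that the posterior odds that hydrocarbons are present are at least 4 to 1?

4

Prior odds = 0.004/0.996 = 1/249.
Combined Bayes factor of the evidence already in hand = 2.75 × 3.6 = 9.9.
Odds after that evidence = (1/249) × 9.9 = 33/830.
Target odds = 4.
Need 4ⁿ ≥ 4 ÷ (33/830) = 3320/33.
4³ = 64 falls short of 3320/33 but 4⁴ = 256 reaches it, so n = 4.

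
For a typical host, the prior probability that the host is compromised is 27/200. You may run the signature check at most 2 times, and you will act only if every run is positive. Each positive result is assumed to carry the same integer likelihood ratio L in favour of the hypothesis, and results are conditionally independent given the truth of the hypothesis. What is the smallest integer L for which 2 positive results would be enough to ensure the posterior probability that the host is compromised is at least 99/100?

Prior odds = 0.135/0.865 = 27/173.
Target odds = 0.99/0.01 = 99.
Need L² ≥ 99 ÷ (27/173) = 1903/3.
25² = 625 < 1903/3 ≤ 676 = 26², so L = 26.

26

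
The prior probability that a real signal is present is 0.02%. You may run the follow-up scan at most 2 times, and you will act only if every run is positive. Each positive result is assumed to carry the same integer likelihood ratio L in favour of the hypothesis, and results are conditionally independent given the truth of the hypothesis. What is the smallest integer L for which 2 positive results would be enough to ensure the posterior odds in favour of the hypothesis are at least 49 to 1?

Prior odds = 0.0002/0.9998 = 1/4999.
Target odds = 49.
Need L² ≥ 49 ÷ (1/4999) = 244951.
494² = 244036 < 244951 ≤ 245025 = 495², so L = 495.

495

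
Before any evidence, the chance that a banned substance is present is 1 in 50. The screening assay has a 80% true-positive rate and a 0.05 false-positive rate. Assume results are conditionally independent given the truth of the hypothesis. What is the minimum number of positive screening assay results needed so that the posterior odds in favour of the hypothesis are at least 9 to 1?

Prior odds = 0.02/0.98 = 1/49.
Likelihood ratio of a positive result = 0.8/0.05 = 16.
Target odds = 9.
Need (1/49) × 16ⁿ ≥ 9, i.e. 16ⁿ ≥ 441.
16² = 256 falls short of 441 but 16³ = 4096 reaches it, so n = 3.

3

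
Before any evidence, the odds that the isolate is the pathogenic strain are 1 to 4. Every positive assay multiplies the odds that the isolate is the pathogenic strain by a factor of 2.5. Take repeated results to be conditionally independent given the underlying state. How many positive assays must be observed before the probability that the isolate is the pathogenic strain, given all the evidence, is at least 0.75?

Prior odds = 0.25.
Likelihood ratio per positive assay = 2.5.
Target odds: 0.75 ÷ 0.25 = 3.
Require 2.5ⁿ ≥ 3 ÷ 0.25 = 12.
2.5² = 6.25 falls short of 12 but 2.5³ = 15.625 reaches it, so n = 3.

3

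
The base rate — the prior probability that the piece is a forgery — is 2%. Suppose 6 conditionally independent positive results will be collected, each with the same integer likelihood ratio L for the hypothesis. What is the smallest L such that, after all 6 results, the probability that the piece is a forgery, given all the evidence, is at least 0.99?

5

Prior odds = 0.02/0.98 = 1/49.
Target odds = 0.99/0.01 = 99.
Need L⁶ ≥ 99 ÷ (1/49) = 4851.
4⁶ = 4096 < 4851 ≤ 15625 = 5⁶, so L = 5.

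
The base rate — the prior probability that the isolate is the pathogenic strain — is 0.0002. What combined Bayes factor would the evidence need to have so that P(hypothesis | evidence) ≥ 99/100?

Prior odds = 0.0002/0.9998 = 1/4999.
Target odds = 0.99/0.01 = 99.
Required Bayes factor = 99 ÷ (1/4999) = 494901.

494901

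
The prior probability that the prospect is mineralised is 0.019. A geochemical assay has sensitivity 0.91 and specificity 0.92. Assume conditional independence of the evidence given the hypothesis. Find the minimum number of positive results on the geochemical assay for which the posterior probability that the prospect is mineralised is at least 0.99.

4

Prior odds: 0.019 ÷ 0.981 = 19/981.
False-positive rate = 1 − 0.92 = 0.08; likelihood ratio of a positive = 0.91/0.08 = 11.375.
Target odds: 0.99 ÷ 0.01 = 99.
Need (19/981) × 11.375ⁿ ≥ 99, i.e. 11.375ⁿ ≥ 97119/19.
11.375³ = 753571/512 falls short of 97119/19 but 11.375⁴ = 68574961/4096 reaches it, so n = 4.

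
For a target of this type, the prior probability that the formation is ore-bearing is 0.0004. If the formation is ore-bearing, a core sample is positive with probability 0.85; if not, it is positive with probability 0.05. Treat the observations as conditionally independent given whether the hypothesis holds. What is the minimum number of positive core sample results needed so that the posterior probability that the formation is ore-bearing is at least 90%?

4

Prior odds: 0.0004 ÷ 0.9996 = 1/2499.
Likelihood ratio of a positive = 0.85/0.05 = 17.
Target posterior odds = 0.9/0.1 = 9.
Need (1/2499) × 17ⁿ ≥ 9, i.e. 17ⁿ ≥ 22491.
17³ = 4913 falls short of 22491 but 17⁴ = 83521 reaches it, so n = 4.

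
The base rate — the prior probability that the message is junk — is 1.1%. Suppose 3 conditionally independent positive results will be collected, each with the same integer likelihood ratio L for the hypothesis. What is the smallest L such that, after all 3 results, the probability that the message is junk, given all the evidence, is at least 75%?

Prior odds = 0.011/0.989 = 11/989.
Target odds = 0.75/0.25 = 3.
Need L³ ≥ 3 ÷ (11/989) = 2967/11.
6³ = 216 < 2967/11 ≤ 343 = 7³, so L = 7.

7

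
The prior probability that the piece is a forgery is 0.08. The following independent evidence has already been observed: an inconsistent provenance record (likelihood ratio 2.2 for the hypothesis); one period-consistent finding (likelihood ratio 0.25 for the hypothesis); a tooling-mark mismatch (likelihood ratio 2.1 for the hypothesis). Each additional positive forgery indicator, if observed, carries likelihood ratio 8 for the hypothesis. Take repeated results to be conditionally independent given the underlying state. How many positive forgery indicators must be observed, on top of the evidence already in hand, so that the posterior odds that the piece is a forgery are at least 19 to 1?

Prior odds = 0.08/0.92 = 2/23.
Combined Bayes factor of the evidence already in hand = 2.2 × 0.25 × 2.1 = 1.155.
Odds after that evidence = (2/23) × 1.155 = 231/2300.
Target odds = 19.
Need 8ⁿ ≥ 19 ÷ (231/2300) = 43700/231.
8² = 64 falls short of 43700/231 but 8³ = 512 reaches it, so n = 3.

3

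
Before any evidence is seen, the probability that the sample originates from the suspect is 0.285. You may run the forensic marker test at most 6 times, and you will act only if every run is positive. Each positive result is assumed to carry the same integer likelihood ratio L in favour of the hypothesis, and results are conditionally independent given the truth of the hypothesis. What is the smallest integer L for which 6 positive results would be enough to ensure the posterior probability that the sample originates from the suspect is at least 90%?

Prior odds = 0.285/0.715 = 57/143.
Target odds = 0.9/0.1 = 9.
Need L⁶ ≥ 9 ÷ (57/143) = 429/19.
1⁶ = 1 < 429/19 ≤ 64 = 2⁶, so L = 2.

2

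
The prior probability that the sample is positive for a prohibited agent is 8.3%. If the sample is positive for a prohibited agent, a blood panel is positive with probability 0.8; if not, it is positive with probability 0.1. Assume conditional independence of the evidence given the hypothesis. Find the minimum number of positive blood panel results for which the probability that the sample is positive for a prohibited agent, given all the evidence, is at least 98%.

4

Prior odds = 0.083/0.917 = 83/917.
Likelihood ratio of a positive = 0.8/0.1 = 8.
Target odds: 0.98 ÷ 0.02 = 49.
Need (83/917) × 8ⁿ ≥ 49, i.e. 8ⁿ ≥ 44933/83.
8³ = 512 falls short of 44933/83 but 8⁴ = 4096 reaches it, so n = 4.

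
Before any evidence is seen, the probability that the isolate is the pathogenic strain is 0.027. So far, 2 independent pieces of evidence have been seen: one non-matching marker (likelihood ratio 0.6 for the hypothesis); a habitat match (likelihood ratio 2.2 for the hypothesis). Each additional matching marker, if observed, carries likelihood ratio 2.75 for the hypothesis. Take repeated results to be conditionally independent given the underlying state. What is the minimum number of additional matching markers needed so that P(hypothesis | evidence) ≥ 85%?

5

Prior odds = 0.027/0.973 = 27/973.
Combined Bayes factor of the evidence already in hand = 0.6 × 2.2 = 1.32.
Odds after that evidence = (27/973) × 1.32 = 891/24325.
Target odds = 0.85/0.15 = 17/3.
Need 2.75ⁿ ≥ 17/3 ÷ (891/24325) = 413525/2673.
2.75⁴ = 57.19140625 falls short of 413525/2673 but 2.75⁵ = 161051/1024 reaches it, so n = 5.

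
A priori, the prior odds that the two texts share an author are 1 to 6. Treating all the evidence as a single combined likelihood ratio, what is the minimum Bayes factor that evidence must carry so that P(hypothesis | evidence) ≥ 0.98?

Prior odds = 1/6.
Target odds = 0.98/0.02 = 49.
Required Bayes factor = 49 ÷ (1/6) = 294.

294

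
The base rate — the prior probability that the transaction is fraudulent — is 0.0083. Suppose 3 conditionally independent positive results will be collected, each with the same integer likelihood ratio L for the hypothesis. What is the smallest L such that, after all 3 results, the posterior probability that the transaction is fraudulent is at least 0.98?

Prior odds = 0.0083/0.9917 = 83/9917.
Target odds = 0.98/0.02 = 49.
Need L³ ≥ 49 ÷ (83/9917) = 485933/83.
18³ = 5832 < 485933/83 ≤ 6859 = 19³, so L = 19.

19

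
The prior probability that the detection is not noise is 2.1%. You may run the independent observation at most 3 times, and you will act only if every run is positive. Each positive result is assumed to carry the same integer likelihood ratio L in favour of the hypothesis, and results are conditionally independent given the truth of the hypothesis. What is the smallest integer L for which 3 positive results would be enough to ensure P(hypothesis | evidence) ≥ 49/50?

14

Prior odds = 0.021/0.979 = 21/979.
Target odds = 0.98/0.02 = 49.
Need L³ ≥ 49 ÷ (21/979) = 6853/3.
13³ = 2197 < 6853/3 ≤ 2744 = 14³, so L = 14.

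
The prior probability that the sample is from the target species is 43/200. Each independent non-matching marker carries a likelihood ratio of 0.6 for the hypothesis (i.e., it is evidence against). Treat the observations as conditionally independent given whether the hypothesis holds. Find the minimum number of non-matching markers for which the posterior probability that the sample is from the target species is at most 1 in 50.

Prior odds: 0.215 ÷ 0.785 = 43/157.
Likelihood ratio per non-matching marker = 0.6.
Target posterior odds = 0.02/0.98 = 1/49.
Require 0.6ⁿ ≤ 1/49 ÷ (43/157) = 157/2107.
0.6⁵ = 0.07776 is still above 157/2107 but 0.6⁶ = 729/15625 is at or below it, so n = 6.

6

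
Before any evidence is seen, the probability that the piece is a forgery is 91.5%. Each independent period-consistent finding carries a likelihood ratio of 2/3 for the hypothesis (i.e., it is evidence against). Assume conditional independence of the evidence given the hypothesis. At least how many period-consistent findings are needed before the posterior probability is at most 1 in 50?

16

Prior odds = 0.915/0.085 = 183/17.
Likelihood ratio per period-consistent finding = 2/3.
Target posterior odds = 0.02/0.98 = 1/49.
Need (183/17) × (2/3)ⁿ ≤ 1/49, i.e. (2/3)ⁿ ≤ 17/8967.
(2/3)¹⁵ = 32768/14348907 is still above 17/8967 but (2/3)¹⁶ = 65536/43046721 is at or below it, so n = 16.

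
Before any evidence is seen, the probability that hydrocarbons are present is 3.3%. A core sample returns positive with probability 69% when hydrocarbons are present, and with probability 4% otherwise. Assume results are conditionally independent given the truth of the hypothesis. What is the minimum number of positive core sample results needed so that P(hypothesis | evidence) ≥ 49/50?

Prior odds = 0.033/0.967 = 33/967.
Likelihood ratio of a positive result = 0.69/0.04 = 17.25.
Target posterior odds = 0.98/0.02 = 49.
Require 17.25ⁿ ≥ 49 ÷ (33/967) = 47383/33.
17.25² = 297.5625 falls short of 47383/33 but 17.25³ = 5132.953125 reaches it, so n = 3.

3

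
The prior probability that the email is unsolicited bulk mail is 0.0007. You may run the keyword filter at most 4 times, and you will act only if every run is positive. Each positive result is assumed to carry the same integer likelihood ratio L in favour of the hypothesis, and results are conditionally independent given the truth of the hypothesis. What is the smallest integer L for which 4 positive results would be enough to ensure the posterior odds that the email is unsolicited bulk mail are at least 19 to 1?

Prior odds = 0.0007/0.9993 = 7/9993.
Target odds = 19.
Need L⁴ ≥ 19 ÷ (7/9993) = 189867/7.
12⁴ = 20736 < 189867/7 ≤ 28561 = 13⁴, so L = 13.

13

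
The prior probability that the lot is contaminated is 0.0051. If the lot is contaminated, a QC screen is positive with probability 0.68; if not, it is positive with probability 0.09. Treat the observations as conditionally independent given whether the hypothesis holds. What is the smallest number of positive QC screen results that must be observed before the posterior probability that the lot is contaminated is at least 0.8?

4

Prior odds: 0.0051 ÷ 0.9949 = 51/9949.
Likelihood ratio of a positive = 0.68/0.09 = 68/9.
Target odds: 0.8 ÷ 0.2 = 4.
Need (51/9949) × (68/9)ⁿ ≥ 4, i.e. (68/9)ⁿ ≥ 39796/51.
(68/9)³ = 314432/729 falls short of 39796/51 but (68/9)⁴ = 21381376/6561 reaches it, so n = 4.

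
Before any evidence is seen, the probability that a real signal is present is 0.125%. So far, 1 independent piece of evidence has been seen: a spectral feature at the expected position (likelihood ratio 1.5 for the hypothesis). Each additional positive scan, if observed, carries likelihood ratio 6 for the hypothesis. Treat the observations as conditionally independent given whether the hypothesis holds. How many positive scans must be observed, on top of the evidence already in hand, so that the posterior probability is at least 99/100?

7

Prior odds = 0.00125/0.99875 = 1/799.
Bayes factor of the evidence already in hand = 1.5.
Odds after that evidence = (1/799) × 1.5 = 3/1598.
Target odds = 0.99/0.01 = 99.
Need 6ⁿ ≥ 99 ÷ (3/1598) = 52734.
6⁶ = 46656 falls short of 52734 but 6⁷ = 279936 reaches it, so n = 7.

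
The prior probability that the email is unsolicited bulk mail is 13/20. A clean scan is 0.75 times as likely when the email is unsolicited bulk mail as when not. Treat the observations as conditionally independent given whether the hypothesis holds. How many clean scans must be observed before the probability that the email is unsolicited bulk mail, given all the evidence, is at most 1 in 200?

Prior odds: 0.65 ÷ 0.35 = 13/7.
Likelihood ratio per clean scan = 0.75.
Target odds: 0.005 ÷ 0.995 = 1/199.
Require 0.75ⁿ ≤ 1/199 ÷ (13/7) = 7/2587.
0.75²⁰ ≈0.00317121 is still above 7/2587 but 0.75²¹ ≈0.00237841 is at or below it, so n = 21.

21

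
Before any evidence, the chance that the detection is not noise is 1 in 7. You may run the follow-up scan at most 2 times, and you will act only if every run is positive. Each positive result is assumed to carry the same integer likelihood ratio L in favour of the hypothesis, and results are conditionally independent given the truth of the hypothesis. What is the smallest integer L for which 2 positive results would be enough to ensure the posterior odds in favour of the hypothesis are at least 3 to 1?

Prior odds = (1/7)/(6/7) = 1/6.
Target odds = 3.
Need L² ≥ 3 ÷ (1/6) = 18.
4² = 16 < 18 ≤ 25 = 5², so L = 5.

5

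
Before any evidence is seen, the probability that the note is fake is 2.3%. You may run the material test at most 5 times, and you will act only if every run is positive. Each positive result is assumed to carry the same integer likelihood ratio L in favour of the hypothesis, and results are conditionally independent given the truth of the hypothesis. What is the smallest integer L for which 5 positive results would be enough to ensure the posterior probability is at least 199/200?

7

Prior odds = 0.023/0.977 = 23/977.
Target odds = 0.995/0.005 = 199.
Need L⁵ ≥ 199 ÷ (23/977) = 194423/23.
6⁵ = 7776 < 194423/23 ≤ 16807 = 7⁵, so L = 7.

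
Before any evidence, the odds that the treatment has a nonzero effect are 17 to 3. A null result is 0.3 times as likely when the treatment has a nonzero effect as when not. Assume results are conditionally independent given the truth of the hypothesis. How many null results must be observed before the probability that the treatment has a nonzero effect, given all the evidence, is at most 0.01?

Prior odds = 17/3.
Likelihood ratio per null result = 0.3.
Target odds: 0.01 ÷ 0.99 = 1/99.
Require 0.3ⁿ ≤ 1/99 ÷ (17/3) = 1/561.
0.3⁵ = 243/100000 is still above 1/561 but 0.3⁶ = 729/1000000 is at or below it, so n = 6.

6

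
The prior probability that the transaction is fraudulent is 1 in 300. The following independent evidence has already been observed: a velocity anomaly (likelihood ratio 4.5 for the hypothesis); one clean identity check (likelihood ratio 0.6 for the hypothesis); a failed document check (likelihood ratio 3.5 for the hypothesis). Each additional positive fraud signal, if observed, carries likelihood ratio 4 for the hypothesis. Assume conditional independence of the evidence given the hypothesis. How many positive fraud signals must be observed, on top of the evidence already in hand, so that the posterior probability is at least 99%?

6

Prior odds = (1/300)/(299/300) = 1/299.
Combined Bayes factor of the evidence already in hand = 4.5 × 0.6 × 3.5 = 9.45.
Odds after that evidence = (1/299) × 9.45 = 189/5980.
Target odds = 0.99/0.01 = 99.
Need 4ⁿ ≥ 99 ÷ (189/5980) = 65780/21.
4⁵ = 1024 falls short of 65780/21 but 4⁶ = 4096 reaches it, so n = 6.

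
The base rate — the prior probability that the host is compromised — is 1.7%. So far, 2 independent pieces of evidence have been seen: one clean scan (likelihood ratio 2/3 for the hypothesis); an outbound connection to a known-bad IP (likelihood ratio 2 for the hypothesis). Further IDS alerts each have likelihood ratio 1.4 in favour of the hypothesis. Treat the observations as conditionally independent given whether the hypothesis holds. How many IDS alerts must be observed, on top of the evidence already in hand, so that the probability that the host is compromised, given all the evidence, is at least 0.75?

15

Prior odds = 0.017/0.983 = 17/983.
Combined Bayes factor of the evidence already in hand = (2/3) × 2 = 4/3.
Odds after that evidence = (17/983) × 4/3 = 68/2949.
Target odds = 0.75/0.25 = 3.
Need 1.4ⁿ ≥ 3 ÷ (68/2949) = 8847/68.
1.4¹⁴ ≈111.12 falls short of 8847/68 but 1.4¹⁵ ≈155.568 reaches it, so n = 15.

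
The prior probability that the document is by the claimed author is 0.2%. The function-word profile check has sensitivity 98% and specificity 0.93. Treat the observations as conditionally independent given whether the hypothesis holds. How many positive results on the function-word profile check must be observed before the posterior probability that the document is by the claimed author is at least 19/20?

Prior odds: 0.002 ÷ 0.998 = 1/499.
False-positive rate = 1 − 0.93 = 0.07; likelihood ratio of a positive = 0.98/0.07 = 14.
Target posterior odds = 0.95/0.05 = 19.
Require 14ⁿ ≥ 19 ÷ (1/499) = 9481.
14³ = 2744 falls short of 9481 but 14⁴ = 38416 reaches it, so n = 4.

4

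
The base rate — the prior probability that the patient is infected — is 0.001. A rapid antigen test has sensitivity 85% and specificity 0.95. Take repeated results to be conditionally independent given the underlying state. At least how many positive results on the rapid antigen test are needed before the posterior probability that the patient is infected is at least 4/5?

3

Prior odds: 0.001 ÷ 0.999 = 1/999.
False-positive rate = 1 − 0.95 = 0.05; likelihood ratio of a positive = 0.85/0.05 = 17.
Target posterior odds = 0.8/0.2 = 4.
Require 17ⁿ ≥ 4 ÷ (1/999) = 3996.
17² = 289 falls short of 3996 but 17³ = 4913 reaches it, so n = 3.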